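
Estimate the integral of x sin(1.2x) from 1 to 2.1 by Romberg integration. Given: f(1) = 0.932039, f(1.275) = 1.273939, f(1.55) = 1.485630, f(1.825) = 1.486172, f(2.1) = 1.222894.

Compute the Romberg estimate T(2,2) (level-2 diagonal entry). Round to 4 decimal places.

T(0,0) (trapezoid, 1 panel, h=1.1000): 1.185213
T(1,0) (trapezoid, 2 panels, h=0.5500): 1.409703
T(2,0) (trapezoid, 4 panels, h=0.2750): 1.463882
T(1,1) = 1.409703 + (1.409703 − 1.185213)/3 = 1.484533
T(2,1) = 1.463882 + (1.463882 − 1.409703)/3 = 1.481942
T(2,2) = 1.481942 + (1.481942 − 1.484533)/15 = 1.481769

1.4818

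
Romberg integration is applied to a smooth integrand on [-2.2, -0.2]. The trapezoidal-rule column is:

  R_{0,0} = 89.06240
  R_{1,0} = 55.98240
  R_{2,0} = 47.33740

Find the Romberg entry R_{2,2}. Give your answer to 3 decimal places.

44.422

Richardson extrapolation on the trapezoidal column (denominator 4−1=3):
R_{1,1} = (4·55.98240 − 89.06240) / 3 = 44.95573
R_{2,1} = (4·47.33740 − 55.98240) / 3 = 44.45573
R_{2,2} = 44.45573 + (44.45573 − 44.95573)/15 = 44.42240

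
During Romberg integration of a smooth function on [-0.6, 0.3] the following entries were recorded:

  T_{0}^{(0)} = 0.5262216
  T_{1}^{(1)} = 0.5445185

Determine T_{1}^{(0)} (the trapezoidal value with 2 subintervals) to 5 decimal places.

From T_{1}^{(1)} = (4·T_{1}^{(0)} − T_{0}^{(0)})/3, solve for T_{1}^{(0)}:
4·T_{1}^{(0)} = 3·0.5445185 + 0.5262216 = 2.1597771
T_{1}^{(0)} = 0.5399443

0.53994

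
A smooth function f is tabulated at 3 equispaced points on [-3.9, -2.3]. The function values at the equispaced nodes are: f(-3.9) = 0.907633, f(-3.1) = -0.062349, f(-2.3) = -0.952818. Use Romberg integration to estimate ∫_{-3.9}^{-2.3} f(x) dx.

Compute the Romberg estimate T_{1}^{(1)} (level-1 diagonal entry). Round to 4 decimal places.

T_{0}^{(0)} (trapezoid, 1 panel, h=1.6000): -0.036148
T_{1}^{(0)} (trapezoid, 2 panels, h=0.8000): -0.067953
T_{1}^{(1)} = -0.067953 + (-0.067953 − (-0.036148))/3 = -0.078555

-0.0786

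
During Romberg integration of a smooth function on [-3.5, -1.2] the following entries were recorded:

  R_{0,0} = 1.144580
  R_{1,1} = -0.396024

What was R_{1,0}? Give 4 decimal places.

-0.0109

From R_{1,1} = (4·R_{1,0} − R_{0,0})/3, solve for R_{1,0}:
4·R_{1,0} = 3·(-0.396024) + 1.144580 = -0.043492
R_{1,0} = -0.010873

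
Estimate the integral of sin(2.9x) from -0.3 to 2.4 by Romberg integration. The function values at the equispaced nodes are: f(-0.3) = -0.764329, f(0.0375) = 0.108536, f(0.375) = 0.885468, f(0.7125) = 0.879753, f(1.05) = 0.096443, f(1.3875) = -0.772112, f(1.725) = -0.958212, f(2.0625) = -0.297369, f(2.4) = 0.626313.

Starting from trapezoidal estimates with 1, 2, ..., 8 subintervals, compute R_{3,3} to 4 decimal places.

-0.0460

R_{0,0} (trapezoid, 1 panel, h=2.7000): -0.186322
R_{1,0} (trapezoid, 2 panels, h=1.3500): 0.037037
R_{2,0} (trapezoid, 4 panels, h=0.6750): -0.030584
R_{3,0} (trapezoid, 8 panels, h=0.3375): -0.042694
R_{1,1} = 0.037037 + (0.037037 − (-0.186322))/3 = 0.111490
R_{2,1} = -0.030584 + (-0.030584 − 0.037037)/3 = -0.053124
R_{3,1} = -0.042694 + (-0.042694 − (-0.030584))/3 = -0.046731
R_{2,2} = -0.053124 + (-0.053124 − 0.111490)/15 = -0.064098
R_{3,2} = -0.046731 + (-0.046731 − (-0.053124))/15 = -0.046305
R_{3,3} = -0.046305 + (-0.046305 − (-0.064098))/63 = -0.046023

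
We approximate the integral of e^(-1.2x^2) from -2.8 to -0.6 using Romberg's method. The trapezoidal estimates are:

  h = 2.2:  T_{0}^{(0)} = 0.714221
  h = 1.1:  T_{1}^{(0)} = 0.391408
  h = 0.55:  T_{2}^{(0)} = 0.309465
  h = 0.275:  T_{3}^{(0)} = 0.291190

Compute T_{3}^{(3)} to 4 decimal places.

0.2853

T_{1}^{(1)} = (4·0.391408 − 0.714221) / 3 = 0.283804
T_{2}^{(1)} = 0.309465 + (0.309465 − 0.391408)/3 = 0.282151
T_{3}^{(1)} = (4·0.291190 − 0.309465) / 3 = 0.285098
T_{2}^{(2)} = (16·0.282151 − 0.283804) / 15 = 0.282041
T_{3}^{(2)} = 0.285098 + (0.285098 − 0.282151)/15 = 0.285294
T_{3}^{(3)} = 0.285294 + (0.285294 − 0.282041)/63 = 0.285346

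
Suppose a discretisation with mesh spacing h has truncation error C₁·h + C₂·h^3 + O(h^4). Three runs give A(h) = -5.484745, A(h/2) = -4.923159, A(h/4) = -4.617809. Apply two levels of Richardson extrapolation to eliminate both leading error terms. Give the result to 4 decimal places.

-4.3054

First eliminate the h term (factor 2^1 = 2):
  B₁ = (2·(-4.923159) − (-5.484745))/1 = -4.361573
  B₂ = (2·(-4.617809) − (-4.923159))/1 = -4.312459
Then eliminate the h^3 term (factor 2^3 = 8):
  (8·(-4.312459) − (-4.361573))/7 = -4.305443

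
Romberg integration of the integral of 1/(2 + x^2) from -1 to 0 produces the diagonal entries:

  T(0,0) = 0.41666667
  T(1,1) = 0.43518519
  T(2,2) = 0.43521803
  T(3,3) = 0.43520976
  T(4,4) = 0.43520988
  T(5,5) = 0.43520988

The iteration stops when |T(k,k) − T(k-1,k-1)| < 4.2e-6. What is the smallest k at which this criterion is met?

k = 4

|T(1,1) − T(0,0)| = 0.01851852 ≥ 4.2e-6
|T(2,2) − T(1,1)| = 0.00003284 ≥ 4.2e-6
|T(3,3) − T(2,2)| = 0.00000827 ≥ 4.2e-6
|T(4,4) − T(3,3)| = 0.00000012 < 4.2e-6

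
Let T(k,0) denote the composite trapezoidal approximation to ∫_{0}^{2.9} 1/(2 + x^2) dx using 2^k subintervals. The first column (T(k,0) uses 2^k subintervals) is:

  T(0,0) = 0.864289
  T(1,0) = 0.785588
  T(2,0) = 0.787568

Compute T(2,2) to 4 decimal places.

0.7902

Richardson extrapolation on the trapezoidal column (denominator 4−1=3):
T(1,1) = 0.785588 + (0.785588 − 0.864289)/3 = 0.759354
T(2,1) = 0.787568 + (0.787568 − 0.785588)/3 = 0.788228
T(2,2) = 0.788228 + (0.788228 − 0.759354)/15 = 0.790153
(Column j=1 coincides with Simpson's rule on the same nodes.)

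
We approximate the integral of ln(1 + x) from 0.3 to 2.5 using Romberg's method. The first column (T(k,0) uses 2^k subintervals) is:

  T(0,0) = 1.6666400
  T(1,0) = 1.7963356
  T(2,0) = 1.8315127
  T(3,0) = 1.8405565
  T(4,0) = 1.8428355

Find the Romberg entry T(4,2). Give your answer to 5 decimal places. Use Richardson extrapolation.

1.84360

T(3,1) = (4·1.8405565 − 1.8315127) / 3 = 1.8435711
T(4,1) = 1.8428355 + (1.8428355 − 1.8405565)/3 = 1.8435952
T(4,2) = 1.8435952 + (1.8435952 − 1.8435711)/15 = 1.8435968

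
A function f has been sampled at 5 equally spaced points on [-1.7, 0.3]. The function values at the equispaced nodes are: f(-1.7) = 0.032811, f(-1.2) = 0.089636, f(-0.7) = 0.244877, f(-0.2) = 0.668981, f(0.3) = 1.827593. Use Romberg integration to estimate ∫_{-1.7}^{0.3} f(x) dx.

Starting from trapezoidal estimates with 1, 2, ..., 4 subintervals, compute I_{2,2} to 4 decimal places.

I_{0,0} (trapezoid, 1 panel, h=2.0000): 1.860404
I_{1,0} (trapezoid, 2 panels, h=1.0000): 1.175079
I_{2,0} (trapezoid, 4 panels, h=0.5000): 0.966848
I_{1,1} = 1.175079 + (1.175079 − 1.860404)/3 = 0.946637
I_{2,1} = 0.966848 + (0.966848 − 1.175079)/3 = 0.897438
I_{2,2} = 0.897438 + (0.897438 − 0.946637)/15 = 0.894158

0.8942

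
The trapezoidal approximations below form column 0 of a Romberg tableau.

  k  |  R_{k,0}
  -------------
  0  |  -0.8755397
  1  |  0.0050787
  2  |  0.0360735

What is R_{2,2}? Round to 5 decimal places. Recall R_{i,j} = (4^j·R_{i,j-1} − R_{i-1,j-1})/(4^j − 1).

Richardson extrapolation on the trapezoidal column (denominator 4−1=3):
R_{1,1} = 0.0050787 + (0.0050787 − (-0.8755397))/3 = 0.2986182
R_{2,1} = (4·0.0360735 − 0.0050787) / 3 = 0.0464051
R_{2,2} = 0.0464051 + (0.0464051 − 0.2986182)/15 = 0.0295909

0.02959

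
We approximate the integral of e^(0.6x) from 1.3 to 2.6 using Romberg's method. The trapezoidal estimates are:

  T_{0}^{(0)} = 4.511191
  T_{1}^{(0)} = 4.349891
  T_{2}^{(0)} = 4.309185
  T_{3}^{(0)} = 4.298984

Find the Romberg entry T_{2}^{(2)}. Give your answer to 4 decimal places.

4.2956

T_{1}^{(1)} = 4.349891 + (4.349891 − 4.511191)/3 = 4.296124
T_{2}^{(1)} = (4·4.309185 − 4.349891) / 3 = 4.295616
T_{2}^{(2)} = (16·4.295616 − 4.296124) / 15 = 4.295582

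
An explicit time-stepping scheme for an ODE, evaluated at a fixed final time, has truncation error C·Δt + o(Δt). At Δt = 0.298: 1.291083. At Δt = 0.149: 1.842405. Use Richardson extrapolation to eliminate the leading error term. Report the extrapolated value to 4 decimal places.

Extrapolated value = (2·A(Δt/2) − A(Δt)) / (2 − 1)
= (2·1.842405 − 1.291083) / 1
= 2.393727 / 1 = 2.393727

2.3937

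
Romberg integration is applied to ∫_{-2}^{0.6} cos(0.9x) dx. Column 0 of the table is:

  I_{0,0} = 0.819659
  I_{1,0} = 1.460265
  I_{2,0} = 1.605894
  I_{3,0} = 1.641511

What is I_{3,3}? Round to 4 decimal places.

1.6533

Richardson extrapolation on the trapezoidal column (denominator 4−1=3):
I_{1,1} = (4·1.460265 − 0.819659) / 3 = 1.673800
I_{2,1} = 1.605894 + (1.605894 − 1.460265)/3 = 1.654437
I_{3,1} = (4·1.641511 − 1.605894) / 3 = 1.653383
I_{2,2} = (16·1.654437 − 1.673800) / 15 = 1.653146
I_{3,2} = (16·1.653383 − 1.654437) / 15 = 1.653313
I_{3,3} = (64·1.653313 − 1.653146) / 63 = 1.653316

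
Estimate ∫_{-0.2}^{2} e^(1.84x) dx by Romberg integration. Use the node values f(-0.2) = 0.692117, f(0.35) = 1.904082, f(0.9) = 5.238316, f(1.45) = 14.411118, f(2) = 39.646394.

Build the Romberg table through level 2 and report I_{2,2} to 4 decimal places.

21.2011

I_{0,0} (trapezoid, 1 panel, h=2.2000): 44.372362
I_{1,0} (trapezoid, 2 panels, h=1.1000): 27.948329
I_{2,0} (trapezoid, 4 panels, h=0.5500): 22.947524
I_{1,1} = 27.948329 + (27.948329 − 44.372362)/3 = 22.473651
I_{2,1} = 22.947524 + (22.947524 − 27.948329)/3 = 21.280589
I_{2,2} = 21.280589 + (21.280589 − 22.473651)/15 = 21.201052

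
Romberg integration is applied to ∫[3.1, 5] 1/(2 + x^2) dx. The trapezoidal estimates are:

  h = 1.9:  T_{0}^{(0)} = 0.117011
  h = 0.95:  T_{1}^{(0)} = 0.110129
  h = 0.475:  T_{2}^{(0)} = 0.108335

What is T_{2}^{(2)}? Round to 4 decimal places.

T_{1}^{(1)} = (4·0.110129 − 0.117011) / 3 = 0.107835
T_{2}^{(1)} = 0.108335 + (0.108335 − 0.110129)/3 = 0.107737
T_{2}^{(2)} = (16·0.107737 − 0.107835) / 15 = 0.107730

0.1077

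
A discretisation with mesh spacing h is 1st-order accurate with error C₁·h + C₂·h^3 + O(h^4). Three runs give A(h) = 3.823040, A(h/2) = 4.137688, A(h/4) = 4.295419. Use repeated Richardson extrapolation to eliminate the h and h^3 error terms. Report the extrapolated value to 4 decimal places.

4.4533

First eliminate the h term (factor 2^1 = 2):
  B₁ = (2·4.137688 − 3.823040)/1 = 4.452336
  B₂ = (2·4.295419 − 4.137688)/1 = 4.453150
Then eliminate the h^3 term (factor 2^3 = 8):
  (8·4.453150 − 4.452336)/7 = 4.453266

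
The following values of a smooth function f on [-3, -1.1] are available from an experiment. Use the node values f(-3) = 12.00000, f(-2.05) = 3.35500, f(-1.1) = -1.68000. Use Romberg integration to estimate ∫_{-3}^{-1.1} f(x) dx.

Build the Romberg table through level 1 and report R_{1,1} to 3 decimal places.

7.518

R_{0,0} (trapezoid, 1 panel, h=1.9000): 9.80400
R_{1,0} (trapezoid, 2 panels, h=0.9500): 8.08925
R_{1,1} = 8.08925 + (8.08925 − 9.80400)/3 = 7.51767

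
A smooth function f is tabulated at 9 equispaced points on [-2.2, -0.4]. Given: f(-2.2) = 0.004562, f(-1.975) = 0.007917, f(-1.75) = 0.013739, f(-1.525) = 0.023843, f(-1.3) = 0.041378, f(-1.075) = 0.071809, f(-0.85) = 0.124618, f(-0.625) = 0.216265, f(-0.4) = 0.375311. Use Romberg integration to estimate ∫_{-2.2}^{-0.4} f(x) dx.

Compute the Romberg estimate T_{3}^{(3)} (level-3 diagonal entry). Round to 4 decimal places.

0.1513

T_{0}^{(0)} (trapezoid, 1 panel, h=1.8000): 0.341886
T_{1}^{(0)} (trapezoid, 2 panels, h=0.9000): 0.208183
T_{2}^{(0)} (trapezoid, 4 panels, h=0.4500): 0.166352
T_{3}^{(0)} (trapezoid, 8 panels, h=0.2250): 0.155139
T_{1}^{(1)} = 0.208183 + (0.208183 − 0.341886)/3 = 0.163615
T_{2}^{(1)} = 0.166352 + (0.166352 − 0.208183)/3 = 0.152408
T_{3}^{(1)} = 0.155139 + (0.155139 − 0.166352)/3 = 0.151401
T_{2}^{(2)} = 0.152408 + (0.152408 − 0.163615)/15 = 0.151661
T_{3}^{(2)} = 0.151401 + (0.151401 − 0.152408)/15 = 0.151334
T_{3}^{(3)} = 0.151334 + (0.151334 − 0.151661)/63 = 0.151329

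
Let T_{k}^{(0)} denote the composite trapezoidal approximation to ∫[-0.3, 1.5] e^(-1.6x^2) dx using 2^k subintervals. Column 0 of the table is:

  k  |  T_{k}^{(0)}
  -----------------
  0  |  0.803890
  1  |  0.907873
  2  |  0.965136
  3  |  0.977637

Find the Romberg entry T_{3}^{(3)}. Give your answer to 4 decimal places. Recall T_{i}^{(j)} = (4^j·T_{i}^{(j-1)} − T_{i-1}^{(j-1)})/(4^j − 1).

0.9816

Richardson extrapolation on the trapezoidal column (denominator 4−1=3):
T_{1}^{(1)} = 0.907873 + (0.907873 − 0.803890)/3 = 0.942534
T_{2}^{(1)} = 0.965136 + (0.965136 − 0.907873)/3 = 0.984224
T_{3}^{(1)} = (4·0.977637 − 0.965136) / 3 = 0.981804
T_{2}^{(2)} = (16·0.984224 − 0.942534) / 15 = 0.987003
T_{3}^{(2)} = (16·0.981804 − 0.984224) / 15 = 0.981643
T_{3}^{(3)} = 0.981643 + (0.981643 − 0.987003)/63 = 0.981558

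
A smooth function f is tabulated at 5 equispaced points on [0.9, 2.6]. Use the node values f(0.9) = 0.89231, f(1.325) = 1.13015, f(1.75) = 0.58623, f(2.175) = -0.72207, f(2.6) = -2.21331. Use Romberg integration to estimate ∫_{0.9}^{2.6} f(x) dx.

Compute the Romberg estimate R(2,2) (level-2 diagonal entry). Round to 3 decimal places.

R(0,0) (trapezoid, 1 panel, h=1.7000): -1.12285
R(1,0) (trapezoid, 2 panels, h=0.8500): -0.06313
R(2,0) (trapezoid, 4 panels, h=0.4250): 0.14187
R(1,1) = -0.06313 + (-0.06313 − (-1.12285))/3 = 0.29011
R(2,1) = 0.14187 + (0.14187 − (-0.06313))/3 = 0.21020
R(2,2) = 0.21020 + (0.21020 − 0.29011)/15 = 0.20487

0.205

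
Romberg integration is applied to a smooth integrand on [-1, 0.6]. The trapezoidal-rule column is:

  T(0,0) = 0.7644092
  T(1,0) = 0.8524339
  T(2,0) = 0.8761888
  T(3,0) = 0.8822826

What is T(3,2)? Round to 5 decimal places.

T(2,1) = (4·0.8761888 − 0.8524339) / 3 = 0.8841071
T(3,1) = (4·0.8822826 − 0.8761888) / 3 = 0.8843139
T(3,2) = 0.8843139 + (0.8843139 − 0.8841071)/15 = 0.8843277

0.88433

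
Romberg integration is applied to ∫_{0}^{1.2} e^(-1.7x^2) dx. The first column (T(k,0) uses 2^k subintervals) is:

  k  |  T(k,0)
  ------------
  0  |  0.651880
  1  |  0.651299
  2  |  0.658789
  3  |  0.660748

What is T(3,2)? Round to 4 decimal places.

T(2,1) = 0.658789 + (0.658789 − 0.651299)/3 = 0.661286
T(3,1) = (4·0.660748 − 0.658789) / 3 = 0.661401
T(3,2) = 0.661401 + (0.661401 − 0.661286)/15 = 0.661409
(Column j=1 coincides with Simpson's rule on the same nodes.)

0.6614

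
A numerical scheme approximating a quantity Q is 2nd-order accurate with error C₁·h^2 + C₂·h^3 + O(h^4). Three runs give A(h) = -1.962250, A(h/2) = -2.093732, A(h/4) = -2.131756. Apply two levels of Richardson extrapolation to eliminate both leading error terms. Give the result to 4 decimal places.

First eliminate the h^2 term (factor 2^2 = 4):
  B₁ = (4·(-2.093732) − (-1.962250))/3 = -2.137559
  B₂ = (4·(-2.131756) − (-2.093732))/3 = -2.144431
Then eliminate the h^3 term (factor 2^3 = 8):
  (8·(-2.144431) − (-2.137559))/7 = -2.145413

-2.1454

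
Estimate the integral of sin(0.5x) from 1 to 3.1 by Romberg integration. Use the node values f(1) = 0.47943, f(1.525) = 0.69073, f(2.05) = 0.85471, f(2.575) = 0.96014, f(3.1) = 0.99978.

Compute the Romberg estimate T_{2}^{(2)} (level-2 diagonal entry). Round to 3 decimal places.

T_{0}^{(0)} (trapezoid, 1 panel, h=2.1000): 1.55317
T_{1}^{(0)} (trapezoid, 2 panels, h=1.0500): 1.67403
T_{2}^{(0)} (trapezoid, 4 panels, h=0.5250): 1.70372
T_{1}^{(1)} = 1.67403 + (1.67403 − 1.55317)/3 = 1.71432
T_{2}^{(1)} = 1.70372 + (1.70372 − 1.67403)/3 = 1.71362
T_{2}^{(2)} = 1.71362 + (1.71362 − 1.71432)/15 = 1.71357

1.714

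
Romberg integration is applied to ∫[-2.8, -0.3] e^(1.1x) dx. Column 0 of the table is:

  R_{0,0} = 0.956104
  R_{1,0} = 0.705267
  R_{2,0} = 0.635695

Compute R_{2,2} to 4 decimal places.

Richardson extrapolation on the trapezoidal column (denominator 4−1=3):
R_{1,1} = 0.705267 + (0.705267 − 0.956104)/3 = 0.621655
R_{2,1} = 0.635695 + (0.635695 − 0.705267)/3 = 0.612504
R_{2,2} = 0.612504 + (0.612504 − 0.621655)/15 = 0.611894

0.6119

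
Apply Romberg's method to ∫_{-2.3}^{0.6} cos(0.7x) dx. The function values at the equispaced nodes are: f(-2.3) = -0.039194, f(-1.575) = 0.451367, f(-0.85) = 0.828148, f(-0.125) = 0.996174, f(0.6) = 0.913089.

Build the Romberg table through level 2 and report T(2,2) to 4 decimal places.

2.0099

T(0,0) (trapezoid, 1 panel, h=2.9000): 1.267148
T(1,0) (trapezoid, 2 panels, h=1.4500): 1.834388
T(2,0) (trapezoid, 4 panels, h=0.7250): 1.966661
T(1,1) = 1.834388 + (1.834388 − 1.267148)/3 = 2.023468
T(2,1) = 1.966661 + (1.966661 − 1.834388)/3 = 2.010752
T(2,2) = 2.010752 + (2.010752 − 2.023468)/15 = 2.009904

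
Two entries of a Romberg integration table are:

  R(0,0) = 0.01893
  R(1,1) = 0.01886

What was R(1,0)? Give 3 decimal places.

0.019

From R(1,1) = (4·R(1,0) − R(0,0))/3, solve for R(1,0):
4·R(1,0) = 3·0.01886 + 0.01893 = 0.07551
R(1,0) = 0.01888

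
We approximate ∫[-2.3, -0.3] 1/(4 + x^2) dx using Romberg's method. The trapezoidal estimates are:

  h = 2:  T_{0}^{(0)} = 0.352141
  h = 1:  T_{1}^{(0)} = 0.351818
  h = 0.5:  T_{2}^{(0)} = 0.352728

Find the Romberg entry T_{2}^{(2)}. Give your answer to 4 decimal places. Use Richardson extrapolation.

Richardson extrapolation on the trapezoidal column (denominator 4−1=3):
T_{1}^{(1)} = 0.351818 + (0.351818 − 0.352141)/3 = 0.351710
T_{2}^{(1)} = (4·0.352728 − 0.351818) / 3 = 0.353031
T_{2}^{(2)} = 0.353031 + (0.353031 − 0.351710)/15 = 0.353119

0.3531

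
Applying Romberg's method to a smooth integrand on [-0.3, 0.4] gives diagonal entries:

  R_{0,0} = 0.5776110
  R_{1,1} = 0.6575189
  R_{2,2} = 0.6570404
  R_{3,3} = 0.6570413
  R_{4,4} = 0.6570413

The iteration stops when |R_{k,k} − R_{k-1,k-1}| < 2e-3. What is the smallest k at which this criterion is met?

|R_{1,1} − R_{0,0}| = 0.0799079 ≥ 2e-3
|R_{2,2} − R_{1,1}| = 0.0004785 < 2e-3

k = 2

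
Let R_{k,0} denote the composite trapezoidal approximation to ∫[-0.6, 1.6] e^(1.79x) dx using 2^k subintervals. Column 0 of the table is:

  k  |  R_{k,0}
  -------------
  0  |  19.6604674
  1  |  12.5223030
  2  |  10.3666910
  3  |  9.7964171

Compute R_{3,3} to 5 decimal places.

9.60335

R_{1,1} = (4·12.5223030 − 19.6604674) / 3 = 10.1429149
R_{2,1} = (4·10.3666910 − 12.5223030) / 3 = 9.6481537
R_{3,1} = 9.7964171 + (9.7964171 − 10.3666910)/3 = 9.6063258
R_{2,2} = (16·9.6481537 − 10.1429149) / 15 = 9.6151696
R_{3,2} = (16·9.6063258 − 9.6481537) / 15 = 9.6035373
R_{3,3} = 9.6035373 + (9.6035373 − 9.6151696)/63 = 9.6033527
(Column j=1 coincides with Simpson's rule on the same nodes.)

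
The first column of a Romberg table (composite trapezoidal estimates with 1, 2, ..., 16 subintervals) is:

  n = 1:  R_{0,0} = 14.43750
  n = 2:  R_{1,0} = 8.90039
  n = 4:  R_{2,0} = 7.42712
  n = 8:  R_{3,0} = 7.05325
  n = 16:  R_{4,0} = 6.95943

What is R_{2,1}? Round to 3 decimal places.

6.936

Richardson extrapolation on the trapezoidal column (denominator 4−1=3):
R_{2,1} = (4·7.42712 − 8.90039) / 3 = 6.93603
(Column j=1 coincides with Simpson's rule on the same nodes.)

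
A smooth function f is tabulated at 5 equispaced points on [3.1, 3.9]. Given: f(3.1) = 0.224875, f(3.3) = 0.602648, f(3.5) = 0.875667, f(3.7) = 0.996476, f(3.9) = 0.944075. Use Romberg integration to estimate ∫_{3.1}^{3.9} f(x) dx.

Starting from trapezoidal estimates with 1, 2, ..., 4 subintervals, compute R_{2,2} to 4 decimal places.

0.6210

R_{0,0} (trapezoid, 1 panel, h=0.8000): 0.467580
R_{1,0} (trapezoid, 2 panels, h=0.4000): 0.584057
R_{2,0} (trapezoid, 4 panels, h=0.2000): 0.611853
R_{1,1} = 0.584057 + (0.584057 − 0.467580)/3 = 0.622883
R_{2,1} = 0.611853 + (0.611853 − 0.584057)/3 = 0.621118
R_{2,2} = 0.621118 + (0.621118 − 0.622883)/15 = 0.621000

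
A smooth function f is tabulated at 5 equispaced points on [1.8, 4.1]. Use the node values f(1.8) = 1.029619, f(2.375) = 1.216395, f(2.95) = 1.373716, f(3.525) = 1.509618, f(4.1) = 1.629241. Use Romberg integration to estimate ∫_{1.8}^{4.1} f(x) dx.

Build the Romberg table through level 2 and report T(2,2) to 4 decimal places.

T(0,0) (trapezoid, 1 panel, h=2.3000): 3.057689
T(1,0) (trapezoid, 2 panels, h=1.1500): 3.108618
T(2,0) (trapezoid, 4 panels, h=0.5750): 3.121766
T(1,1) = 3.108618 + (3.108618 − 3.057689)/3 = 3.125594
T(2,1) = 3.121766 + (3.121766 − 3.108618)/3 = 3.126149
T(2,2) = 3.126149 + (3.126149 − 3.125594)/15 = 3.126186

3.1262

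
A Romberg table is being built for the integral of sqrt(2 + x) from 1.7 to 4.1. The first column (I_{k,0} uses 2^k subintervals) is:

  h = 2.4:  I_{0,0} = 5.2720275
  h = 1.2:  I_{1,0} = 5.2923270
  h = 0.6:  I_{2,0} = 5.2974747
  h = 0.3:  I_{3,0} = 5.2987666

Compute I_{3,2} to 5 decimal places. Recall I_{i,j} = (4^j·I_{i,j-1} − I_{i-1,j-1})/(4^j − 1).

I_{2,1} = 5.2974747 + (5.2974747 − 5.2923270)/3 = 5.2991906
I_{3,1} = (4·5.2987666 − 5.2974747) / 3 = 5.2991972
I_{3,2} = (16·5.2991972 − 5.2991906) / 15 = 5.2991976
(Column j=1 coincides with Simpson's rule on the same nodes.)

5.29920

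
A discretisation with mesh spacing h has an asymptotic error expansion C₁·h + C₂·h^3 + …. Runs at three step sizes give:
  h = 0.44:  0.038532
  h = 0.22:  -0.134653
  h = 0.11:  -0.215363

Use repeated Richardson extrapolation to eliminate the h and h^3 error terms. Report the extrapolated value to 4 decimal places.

-0.2944

First eliminate the h term (factor 2^1 = 2):
  B₁ = (2·(-0.134653) − 0.038532)/1 = -0.307838
  B₂ = (2·(-0.215363) − (-0.134653))/1 = -0.296073
Then eliminate the h^3 term (factor 2^3 = 8):
  (8·(-0.296073) − (-0.307838))/7 = -0.294392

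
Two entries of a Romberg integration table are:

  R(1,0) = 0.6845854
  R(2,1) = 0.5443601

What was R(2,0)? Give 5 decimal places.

From R(2,1) = (4·R(2,0) − R(1,0))/3, solve for R(2,0):
4·R(2,0) = 3·0.5443601 + 0.6845854 = 2.3176657
R(2,0) = 0.5794164

0.57942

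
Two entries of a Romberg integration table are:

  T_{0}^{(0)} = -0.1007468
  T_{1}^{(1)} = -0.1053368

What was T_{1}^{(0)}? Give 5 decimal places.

-0.10419

From T_{1}^{(1)} = (4·T_{1}^{(0)} − T_{0}^{(0)})/3, solve for T_{1}^{(0)}:
4·T_{1}^{(0)} = 3·(-0.1053368) + (-0.1007468) = -0.4167572
T_{1}^{(0)} = -0.1041893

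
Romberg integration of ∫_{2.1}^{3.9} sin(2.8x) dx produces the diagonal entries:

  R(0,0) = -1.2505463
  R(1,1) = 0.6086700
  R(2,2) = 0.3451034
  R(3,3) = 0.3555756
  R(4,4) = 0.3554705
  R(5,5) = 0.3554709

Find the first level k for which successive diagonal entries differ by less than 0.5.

k = 2

|R(1,1) − R(0,0)| = 1.8592163 ≥ 0.5
|R(2,2) − R(1,1)| = 0.2635666 < 0.5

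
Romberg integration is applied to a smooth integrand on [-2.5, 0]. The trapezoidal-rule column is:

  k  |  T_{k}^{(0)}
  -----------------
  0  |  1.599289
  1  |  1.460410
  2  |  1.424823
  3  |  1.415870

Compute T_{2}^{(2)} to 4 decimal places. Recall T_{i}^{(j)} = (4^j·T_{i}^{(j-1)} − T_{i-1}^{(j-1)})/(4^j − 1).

T_{1}^{(1)} = (4·1.460410 − 1.599289) / 3 = 1.414117
T_{2}^{(1)} = (4·1.424823 − 1.460410) / 3 = 1.412961
T_{2}^{(2)} = (16·1.412961 − 1.414117) / 15 = 1.412884

1.4129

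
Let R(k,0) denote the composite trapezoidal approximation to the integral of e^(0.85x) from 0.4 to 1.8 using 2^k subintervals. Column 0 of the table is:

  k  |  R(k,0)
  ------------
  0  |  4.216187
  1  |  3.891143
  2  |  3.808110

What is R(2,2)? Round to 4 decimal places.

Richardson extrapolation on the trapezoidal column (denominator 4−1=3):
R(1,1) = (4·3.891143 − 4.216187) / 3 = 3.782795
R(2,1) = (4·3.808110 − 3.891143) / 3 = 3.780432
R(2,2) = (16·3.780432 − 3.782795) / 15 = 3.780274

3.7803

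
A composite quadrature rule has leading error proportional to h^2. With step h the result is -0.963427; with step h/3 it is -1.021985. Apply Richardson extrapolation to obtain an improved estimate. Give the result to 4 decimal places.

-1.0293

The leading error scales as h^2; refining by a factor of 3 reduces it by 3^2 = 9.
Extrapolated value = (9·A(h/3) − A(h)) / (9 − 1)
= (9·(-1.021985) − (-0.963427)) / 8
= -8.234438 / 8 = -1.029305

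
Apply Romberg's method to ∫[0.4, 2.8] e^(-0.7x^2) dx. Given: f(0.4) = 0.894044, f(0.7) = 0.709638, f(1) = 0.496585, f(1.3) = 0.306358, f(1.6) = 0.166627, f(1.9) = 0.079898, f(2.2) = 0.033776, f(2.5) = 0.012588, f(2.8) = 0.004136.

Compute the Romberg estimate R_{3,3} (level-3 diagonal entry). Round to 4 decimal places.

R_{0,0} (trapezoid, 1 panel, h=2.4000): 1.077816
R_{1,0} (trapezoid, 2 panels, h=1.2000): 0.738860
R_{2,0} (trapezoid, 4 panels, h=0.6000): 0.687647
R_{3,0} (trapezoid, 8 panels, h=0.3000): 0.676368
R_{1,1} = 0.738860 + (0.738860 − 1.077816)/3 = 0.625875
R_{2,1} = 0.687647 + (0.687647 − 0.738860)/3 = 0.670576
R_{3,1} = 0.676368 + (0.676368 − 0.687647)/3 = 0.672608
R_{2,2} = 0.670576 + (0.670576 − 0.625875)/15 = 0.673556
R_{3,2} = 0.672608 + (0.672608 − 0.670576)/15 = 0.672743
R_{3,3} = 0.672743 + (0.672743 − 0.673556)/63 = 0.672730

0.6727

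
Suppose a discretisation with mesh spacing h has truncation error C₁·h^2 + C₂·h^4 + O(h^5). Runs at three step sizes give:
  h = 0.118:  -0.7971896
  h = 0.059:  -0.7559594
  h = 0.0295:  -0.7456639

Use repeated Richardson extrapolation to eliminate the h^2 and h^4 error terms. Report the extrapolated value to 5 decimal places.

-0.74223

First eliminate the h^2 term (factor 2^2 = 4):
  B₁ = (4·(-0.7559594) − (-0.7971896))/3 = -0.7422160
  B₂ = (4·(-0.7456639) − (-0.7559594))/3 = -0.7422321
Then eliminate the h^4 term (factor 2^4 = 16):
  (16·(-0.7422321) − (-0.7422160))/15 = -0.7422332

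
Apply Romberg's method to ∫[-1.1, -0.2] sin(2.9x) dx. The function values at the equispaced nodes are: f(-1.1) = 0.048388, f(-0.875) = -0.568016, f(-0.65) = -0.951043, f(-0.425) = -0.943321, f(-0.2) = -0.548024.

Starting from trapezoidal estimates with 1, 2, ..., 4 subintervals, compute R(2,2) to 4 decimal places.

R(0,0) (trapezoid, 1 panel, h=0.9000): -0.224836
R(1,0) (trapezoid, 2 panels, h=0.4500): -0.540387
R(2,0) (trapezoid, 4 panels, h=0.2250): -0.610245
R(1,1) = -0.540387 + (-0.540387 − (-0.224836))/3 = -0.645571
R(2,1) = -0.610245 + (-0.610245 − (-0.540387))/3 = -0.633531
R(2,2) = -0.633531 + (-0.633531 − (-0.645571))/15 = -0.632728

-0.6327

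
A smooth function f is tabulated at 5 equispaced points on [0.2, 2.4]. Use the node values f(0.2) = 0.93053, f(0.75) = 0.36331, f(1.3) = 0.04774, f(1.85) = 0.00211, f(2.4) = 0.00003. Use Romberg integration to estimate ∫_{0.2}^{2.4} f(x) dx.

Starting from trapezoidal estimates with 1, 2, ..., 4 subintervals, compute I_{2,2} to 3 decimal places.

I_{0,0} (trapezoid, 1 panel, h=2.2000): 1.02362
I_{1,0} (trapezoid, 2 panels, h=1.1000): 0.56432
I_{2,0} (trapezoid, 4 panels, h=0.5500): 0.48314
I_{1,1} = 0.56432 + (0.56432 − 1.02362)/3 = 0.41122
I_{2,1} = 0.48314 + (0.48314 − 0.56432)/3 = 0.45608
I_{2,2} = 0.45608 + (0.45608 − 0.41122)/15 = 0.45907

0.459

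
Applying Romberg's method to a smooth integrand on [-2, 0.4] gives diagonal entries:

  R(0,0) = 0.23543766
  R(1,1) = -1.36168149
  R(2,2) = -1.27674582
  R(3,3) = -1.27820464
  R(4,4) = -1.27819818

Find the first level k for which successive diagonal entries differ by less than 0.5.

|R(1,1) − R(0,0)| = 1.59711915 ≥ 0.5
|R(2,2) − R(1,1)| = 0.08493567 < 0.5

k = 2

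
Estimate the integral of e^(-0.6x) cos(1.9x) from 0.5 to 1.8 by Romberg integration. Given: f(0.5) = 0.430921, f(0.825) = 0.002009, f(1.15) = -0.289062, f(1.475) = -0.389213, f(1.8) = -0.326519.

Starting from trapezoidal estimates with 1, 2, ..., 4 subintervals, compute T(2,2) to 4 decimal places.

T(0,0) (trapezoid, 1 panel, h=1.3000): 0.067861
T(1,0) (trapezoid, 2 panels, h=0.6500): -0.153960
T(2,0) (trapezoid, 4 panels, h=0.3250): -0.202821
T(1,1) = -0.153960 + (-0.153960 − 0.067861)/3 = -0.227900
T(2,1) = -0.202821 + (-0.202821 − (-0.153960))/3 = -0.219108
T(2,2) = -0.219108 + (-0.219108 − (-0.227900))/15 = -0.218522

-0.2185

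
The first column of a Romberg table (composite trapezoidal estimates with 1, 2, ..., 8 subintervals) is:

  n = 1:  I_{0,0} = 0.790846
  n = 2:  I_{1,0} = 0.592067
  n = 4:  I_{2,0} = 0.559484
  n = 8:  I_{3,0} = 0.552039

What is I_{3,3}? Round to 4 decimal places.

0.5496

Richardson extrapolation on the trapezoidal column (denominator 4−1=3):
I_{1,1} = (4·0.592067 − 0.790846) / 3 = 0.525807
I_{2,1} = (4·0.559484 − 0.592067) / 3 = 0.548623
I_{3,1} = (4·0.552039 − 0.559484) / 3 = 0.549557
I_{2,2} = 0.548623 + (0.548623 − 0.525807)/15 = 0.550144
I_{3,2} = (16·0.549557 − 0.548623) / 15 = 0.549619
I_{3,3} = (64·0.549619 − 0.550144) / 63 = 0.549611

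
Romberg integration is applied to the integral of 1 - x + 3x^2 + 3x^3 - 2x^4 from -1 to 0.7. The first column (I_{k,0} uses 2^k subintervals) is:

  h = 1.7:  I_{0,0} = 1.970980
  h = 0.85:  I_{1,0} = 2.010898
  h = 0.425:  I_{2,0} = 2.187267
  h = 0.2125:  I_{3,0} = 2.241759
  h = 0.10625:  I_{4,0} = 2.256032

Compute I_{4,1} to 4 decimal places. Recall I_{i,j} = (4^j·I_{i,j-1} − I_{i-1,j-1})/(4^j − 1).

Richardson extrapolation on the trapezoidal column (denominator 4−1=3):
I_{4,1} = 2.256032 + (2.256032 − 2.241759)/3 = 2.260790
(Column j=1 coincides with Simpson's rule on the same nodes.)

2.2608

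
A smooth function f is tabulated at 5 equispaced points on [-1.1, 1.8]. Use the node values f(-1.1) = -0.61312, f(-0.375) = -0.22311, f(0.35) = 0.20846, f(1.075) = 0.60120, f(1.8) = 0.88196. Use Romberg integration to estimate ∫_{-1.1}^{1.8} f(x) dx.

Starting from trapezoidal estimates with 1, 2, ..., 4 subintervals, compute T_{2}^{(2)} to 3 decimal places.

0.531

T_{0}^{(0)} (trapezoid, 1 panel, h=2.9000): 0.38982
T_{1}^{(0)} (trapezoid, 2 panels, h=1.4500): 0.49718
T_{2}^{(0)} (trapezoid, 4 panels, h=0.7250): 0.52270
T_{1}^{(1)} = 0.49718 + (0.49718 − 0.38982)/3 = 0.53297
T_{2}^{(1)} = 0.52270 + (0.52270 − 0.49718)/3 = 0.53121
T_{2}^{(2)} = 0.53121 + (0.53121 − 0.53297)/15 = 0.53109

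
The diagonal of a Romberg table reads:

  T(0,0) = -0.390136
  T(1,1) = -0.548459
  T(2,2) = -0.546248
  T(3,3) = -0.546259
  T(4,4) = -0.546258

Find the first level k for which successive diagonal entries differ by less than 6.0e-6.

k = 4

|T(1,1) − T(0,0)| = 0.158323 ≥ 6.0e-6
|T(2,2) − T(1,1)| = 0.002211 ≥ 6.0e-6
|T(3,3) − T(2,2)| = 0.000011 ≥ 6.0e-6
|T(4,4) − T(3,3)| = 0.000001 < 6.0e-6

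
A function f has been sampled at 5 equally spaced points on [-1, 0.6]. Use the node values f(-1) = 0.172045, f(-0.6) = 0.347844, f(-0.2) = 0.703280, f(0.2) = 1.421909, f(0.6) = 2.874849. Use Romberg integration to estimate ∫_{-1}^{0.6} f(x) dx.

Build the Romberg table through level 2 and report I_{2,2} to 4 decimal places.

I_{0,0} (trapezoid, 1 panel, h=1.6000): 2.437515
I_{1,0} (trapezoid, 2 panels, h=0.8000): 1.781382
I_{2,0} (trapezoid, 4 panels, h=0.4000): 1.598592
I_{1,1} = 1.781382 + (1.781382 − 2.437515)/3 = 1.562671
I_{2,1} = 1.598592 + (1.598592 − 1.781382)/3 = 1.537662
I_{2,2} = 1.537662 + (1.537662 − 1.562671)/15 = 1.535995

1.5360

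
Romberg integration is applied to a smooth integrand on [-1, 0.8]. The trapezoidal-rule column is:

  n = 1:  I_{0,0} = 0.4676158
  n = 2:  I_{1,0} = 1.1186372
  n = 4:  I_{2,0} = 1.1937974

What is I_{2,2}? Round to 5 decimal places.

1.21106

I_{1,1} = 1.1186372 + (1.1186372 − 0.4676158)/3 = 1.3356443
I_{2,1} = (4·1.1937974 − 1.1186372) / 3 = 1.2188508
I_{2,2} = 1.2188508 + (1.2188508 − 1.3356443)/15 = 1.2110646
(Column j=1 coincides with Simpson's rule on the same nodes.)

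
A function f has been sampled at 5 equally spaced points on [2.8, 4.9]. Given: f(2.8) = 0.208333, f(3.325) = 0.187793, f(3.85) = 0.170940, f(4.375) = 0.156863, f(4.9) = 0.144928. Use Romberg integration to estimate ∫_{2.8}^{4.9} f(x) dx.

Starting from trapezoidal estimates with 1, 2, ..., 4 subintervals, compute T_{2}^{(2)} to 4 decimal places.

0.3629

T_{0}^{(0)} (trapezoid, 1 panel, h=2.1000): 0.370924
T_{1}^{(0)} (trapezoid, 2 panels, h=1.0500): 0.364949
T_{2}^{(0)} (trapezoid, 4 panels, h=0.5250): 0.363419
T_{1}^{(1)} = 0.364949 + (0.364949 − 0.370924)/3 = 0.362957
T_{2}^{(1)} = 0.363419 + (0.363419 − 0.364949)/3 = 0.362909
T_{2}^{(2)} = 0.362909 + (0.362909 − 0.362957)/15 = 0.362906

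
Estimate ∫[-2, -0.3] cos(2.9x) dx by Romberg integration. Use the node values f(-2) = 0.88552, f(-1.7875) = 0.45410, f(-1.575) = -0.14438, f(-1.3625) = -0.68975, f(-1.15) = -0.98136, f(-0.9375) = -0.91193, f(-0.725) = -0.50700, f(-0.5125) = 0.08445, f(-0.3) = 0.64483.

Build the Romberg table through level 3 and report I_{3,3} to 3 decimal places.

-0.424

I_{0,0} (trapezoid, 1 panel, h=1.7000): 1.30080
I_{1,0} (trapezoid, 2 panels, h=0.8500): -0.18376
I_{2,0} (trapezoid, 4 panels, h=0.4250): -0.36872
I_{3,0} (trapezoid, 8 panels, h=0.2125): -0.41027
I_{1,1} = -0.18376 + (-0.18376 − 1.30080)/3 = -0.67861
I_{2,1} = -0.36872 + (-0.36872 − (-0.18376))/3 = -0.43037
I_{3,1} = -0.41027 + (-0.41027 − (-0.36872))/3 = -0.42412
I_{2,2} = -0.43037 + (-0.43037 − (-0.67861))/15 = -0.41382
I_{3,2} = -0.42412 + (-0.42412 − (-0.43037))/15 = -0.42370
I_{3,3} = -0.42370 + (-0.42370 − (-0.41382))/63 = -0.42386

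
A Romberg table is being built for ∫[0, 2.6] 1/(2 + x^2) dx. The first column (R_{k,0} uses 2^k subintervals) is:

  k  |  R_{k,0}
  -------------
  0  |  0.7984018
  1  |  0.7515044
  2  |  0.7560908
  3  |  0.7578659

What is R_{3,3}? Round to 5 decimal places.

R_{1,1} = (4·0.7515044 − 0.7984018) / 3 = 0.7358719
R_{2,1} = 0.7560908 + (0.7560908 − 0.7515044)/3 = 0.7576196
R_{3,1} = (4·0.7578659 − 0.7560908) / 3 = 0.7584576
R_{2,2} = (16·0.7576196 − 0.7358719) / 15 = 0.7590694
R_{3,2} = (16·0.7584576 − 0.7576196) / 15 = 0.7585135
R_{3,3} = 0.7585135 + (0.7585135 − 0.7590694)/63 = 0.7585047

0.75850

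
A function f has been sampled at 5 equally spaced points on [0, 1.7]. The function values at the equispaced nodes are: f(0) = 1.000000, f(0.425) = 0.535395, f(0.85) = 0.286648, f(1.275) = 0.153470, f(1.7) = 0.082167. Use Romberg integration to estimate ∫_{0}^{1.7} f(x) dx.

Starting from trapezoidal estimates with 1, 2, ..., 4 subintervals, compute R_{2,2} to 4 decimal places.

0.6244

R_{0,0} (trapezoid, 1 panel, h=1.7000): 0.919842
R_{1,0} (trapezoid, 2 panels, h=0.8500): 0.703572
R_{2,0} (trapezoid, 4 panels, h=0.4250): 0.644554
R_{1,1} = 0.703572 + (0.703572 − 0.919842)/3 = 0.631482
R_{2,1} = 0.644554 + (0.644554 − 0.703572)/3 = 0.624881
R_{2,2} = 0.624881 + (0.624881 − 0.631482)/15 = 0.624441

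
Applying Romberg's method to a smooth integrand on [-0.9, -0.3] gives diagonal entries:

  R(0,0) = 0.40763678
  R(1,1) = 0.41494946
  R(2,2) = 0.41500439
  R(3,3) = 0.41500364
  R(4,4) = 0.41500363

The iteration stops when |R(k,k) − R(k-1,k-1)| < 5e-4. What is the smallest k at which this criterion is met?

|R(1,1) − R(0,0)| = 0.00731268 ≥ 5e-4
|R(2,2) − R(1,1)| = 0.00005493 < 5e-4

k = 2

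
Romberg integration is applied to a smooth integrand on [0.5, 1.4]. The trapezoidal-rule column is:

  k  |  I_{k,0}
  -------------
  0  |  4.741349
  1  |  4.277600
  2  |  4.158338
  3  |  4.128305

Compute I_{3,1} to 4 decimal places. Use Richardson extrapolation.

I_{3,1} = 4.128305 + (4.128305 − 4.158338)/3 = 4.118294
(Column j=1 coincides with Simpson's rule on the same nodes.)

4.1183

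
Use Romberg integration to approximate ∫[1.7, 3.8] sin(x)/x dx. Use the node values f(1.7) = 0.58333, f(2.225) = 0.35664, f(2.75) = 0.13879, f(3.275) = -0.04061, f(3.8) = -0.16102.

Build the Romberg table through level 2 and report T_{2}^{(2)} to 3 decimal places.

T_{0}^{(0)} (trapezoid, 1 panel, h=2.1000): 0.44343
T_{1}^{(0)} (trapezoid, 2 panels, h=1.0500): 0.36744
T_{2}^{(0)} (trapezoid, 4 panels, h=0.5250): 0.34964
T_{1}^{(1)} = 0.36744 + (0.36744 − 0.44343)/3 = 0.34211
T_{2}^{(1)} = 0.34964 + (0.34964 − 0.36744)/3 = 0.34371
T_{2}^{(2)} = 0.34371 + (0.34371 − 0.34211)/15 = 0.34382

0.344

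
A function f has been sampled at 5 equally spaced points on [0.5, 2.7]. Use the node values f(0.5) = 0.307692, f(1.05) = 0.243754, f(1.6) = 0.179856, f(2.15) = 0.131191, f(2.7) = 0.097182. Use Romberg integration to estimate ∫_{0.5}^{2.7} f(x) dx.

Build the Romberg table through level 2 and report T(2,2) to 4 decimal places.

T(0,0) (trapezoid, 1 panel, h=2.2000): 0.445361
T(1,0) (trapezoid, 2 panels, h=1.1000): 0.420522
T(2,0) (trapezoid, 4 panels, h=0.5500): 0.416481
T(1,1) = 0.420522 + (0.420522 − 0.445361)/3 = 0.412242
T(2,1) = 0.416481 + (0.416481 − 0.420522)/3 = 0.415134
T(2,2) = 0.415134 + (0.415134 − 0.412242)/15 = 0.415327

0.4153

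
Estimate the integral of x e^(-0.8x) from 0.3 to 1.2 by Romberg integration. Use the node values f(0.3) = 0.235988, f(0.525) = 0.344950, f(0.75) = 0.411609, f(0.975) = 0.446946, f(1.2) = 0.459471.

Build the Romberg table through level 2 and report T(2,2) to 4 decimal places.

0.3515

T(0,0) (trapezoid, 1 panel, h=0.9000): 0.312957
T(1,0) (trapezoid, 2 panels, h=0.4500): 0.341702
T(2,0) (trapezoid, 4 panels, h=0.2250): 0.349028
T(1,1) = 0.341702 + (0.341702 − 0.312957)/3 = 0.351284
T(2,1) = 0.349028 + (0.349028 − 0.341702)/3 = 0.351470
T(2,2) = 0.351470 + (0.351470 − 0.351284)/15 = 0.351482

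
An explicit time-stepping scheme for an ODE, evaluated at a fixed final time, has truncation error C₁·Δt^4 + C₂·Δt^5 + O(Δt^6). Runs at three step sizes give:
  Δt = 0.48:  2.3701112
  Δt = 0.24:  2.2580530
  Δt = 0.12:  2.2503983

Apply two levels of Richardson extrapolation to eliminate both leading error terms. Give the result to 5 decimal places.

2.24987

First eliminate the Δt^4 term (factor 2^4 = 16):
  B₁ = (16·2.2580530 − 2.3701112)/15 = 2.2505825
  B₂ = (16·2.2503983 − 2.2580530)/15 = 2.2498880
Then eliminate the Δt^5 term (factor 2^5 = 32):
  (32·2.2498880 − 2.2505825)/31 = 2.2498656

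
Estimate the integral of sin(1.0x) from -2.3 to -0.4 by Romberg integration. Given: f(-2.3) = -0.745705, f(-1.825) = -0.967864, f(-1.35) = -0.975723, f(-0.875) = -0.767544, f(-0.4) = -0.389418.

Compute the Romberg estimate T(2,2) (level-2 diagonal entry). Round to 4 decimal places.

T(0,0) (trapezoid, 1 panel, h=1.9000): -1.078367
T(1,0) (trapezoid, 2 panels, h=0.9500): -1.466120
T(2,0) (trapezoid, 4 panels, h=0.4750): -1.557379
T(1,1) = -1.466120 + (-1.466120 − (-1.078367))/3 = -1.595371
T(2,1) = -1.557379 + (-1.557379 − (-1.466120))/3 = -1.587799
T(2,2) = -1.587799 + (-1.587799 − (-1.595371))/15 = -1.587294

-1.5873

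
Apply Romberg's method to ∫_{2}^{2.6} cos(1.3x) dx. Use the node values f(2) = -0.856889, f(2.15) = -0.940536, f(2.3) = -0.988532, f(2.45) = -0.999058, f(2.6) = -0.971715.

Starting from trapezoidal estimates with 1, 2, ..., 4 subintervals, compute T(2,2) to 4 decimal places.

T(0,0) (trapezoid, 1 panel, h=0.6000): -0.548581
T(1,0) (trapezoid, 2 panels, h=0.3000): -0.570850
T(2,0) (trapezoid, 4 panels, h=0.1500): -0.576364
T(1,1) = -0.570850 + (-0.570850 − (-0.548581))/3 = -0.578273
T(2,1) = -0.576364 + (-0.576364 − (-0.570850))/3 = -0.578202
T(2,2) = -0.578202 + (-0.578202 − (-0.578273))/15 = -0.578197

-0.5782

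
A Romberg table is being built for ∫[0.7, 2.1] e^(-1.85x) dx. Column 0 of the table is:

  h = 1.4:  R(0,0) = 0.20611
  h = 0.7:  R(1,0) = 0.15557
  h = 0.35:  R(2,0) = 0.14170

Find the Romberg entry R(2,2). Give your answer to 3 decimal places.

R(1,1) = (4·0.15557 − 0.20611) / 3 = 0.13872
R(2,1) = 0.14170 + (0.14170 − 0.15557)/3 = 0.13708
R(2,2) = (16·0.13708 − 0.13872) / 15 = 0.13697
(Column j=1 coincides with Simpson's rule on the same nodes.)

0.137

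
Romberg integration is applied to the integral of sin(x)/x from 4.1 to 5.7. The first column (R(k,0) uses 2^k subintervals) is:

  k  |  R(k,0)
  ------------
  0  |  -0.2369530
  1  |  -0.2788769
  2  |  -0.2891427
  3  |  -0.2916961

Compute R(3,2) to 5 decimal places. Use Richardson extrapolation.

-0.29255

Richardson extrapolation on the trapezoidal column (denominator 4−1=3):
R(2,1) = -0.2891427 + (-0.2891427 − (-0.2788769))/3 = -0.2925646
R(3,1) = (4·(-0.2916961) − (-0.2891427)) / 3 = -0.2925472
R(3,2) = (16·(-0.2925472) − (-0.2925646)) / 15 = -0.2925460
(Column j=1 coincides with Simpson's rule on the same nodes.)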